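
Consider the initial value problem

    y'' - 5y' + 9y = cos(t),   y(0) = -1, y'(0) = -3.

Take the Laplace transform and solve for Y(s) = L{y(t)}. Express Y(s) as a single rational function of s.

Y(s) = (-s^3 + 2*s^2 + 2)/(s^4 - 5*s^3 + 10*s^2 - 5*s + 9)

Take the Laplace transform of both sides.
The derivative rules (L{y''} = s^2 Y - s·y(0) - y'(0) and L{y'} = sY - y(0), with y(0) = -1, y'(0) = -3) turn the left side into (s^2 - 5*s + 9)Y - (-s + 2).
The right side is L{cos(t)} = s/(s^2 + 1).
So (s^2 - 5*s + 9)Y = s/(s^2 + 1) + (-s + 2).
Isolate Y and clear denominators.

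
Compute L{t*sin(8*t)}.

16*s/(s^2 + 64)^2

L{sin(8t)} = 8/(s^2 + 64).
Then apply L{t·g(t)} = -d/ds[H(s)] with H(s) = 8/(s^2 + 64):
differentiating 1 time and applying the sign gives 16*s/(s^2 + 64)^2.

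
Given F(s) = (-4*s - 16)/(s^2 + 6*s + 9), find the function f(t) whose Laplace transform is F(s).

f(t) = -4*t*exp(-3*t) - 4*exp(-3*t)

Factor the denominator: s^2 + 6*s + 9 = (s + 3)^2.
Partial fraction decomposition gives [-4/(s + 3)] + [-4/(s + 3)^2].
Invert each term: -4/(s + 3) ↔ -4e^(-3t); -4/(s + 3)^2 ↔ -4t·e^(-3t).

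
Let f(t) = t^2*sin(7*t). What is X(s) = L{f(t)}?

L{sin(7t)} = 7/(s^2 + 49).
Then apply L{t^2·g(t)} = (-1)^2 d^2/ds^2[G(s)] with G(s) = 7/(s^2 + 49):
differentiating 2 times and applying the sign gives 14*(3*s^2 - 49)/(s^2 + 49)^3.

X(s) = 14*(3*s^2 - 49)/(s^2 + 49)^3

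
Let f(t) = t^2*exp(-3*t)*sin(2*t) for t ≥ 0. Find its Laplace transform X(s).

L{sin(2t)} = 2/(s^2 + 4).
Multiplying by e^(-3t) shifts s → s + 3, so L{exp(-3*t)*sin(2*t)} = 2/((s + 3)^2 + 4).
Then apply L{t^2·g(t)} = (-1)^2 d^2/ds^2[G(s)] with G(s) = 2/((s + 3)^2 + 4):
differentiating 2 times and applying the sign gives 4*(3*s^2 + 18*s + 23)/(s^2 + 6*s + 13)^3.

X(s) = 4*(3*s^2 + 18*s + 23)/(s^2 + 6*s + 13)^3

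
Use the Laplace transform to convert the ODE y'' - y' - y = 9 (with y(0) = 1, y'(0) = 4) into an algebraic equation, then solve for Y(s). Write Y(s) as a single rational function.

Y(s) = (s^2 + 3*s + 9)/(s^3 - s^2 - s)

Apply the Laplace transform to the equation.
Using L{y''} = s^2 Y - s·y(0) - y'(0) and L{y'} = sY - y(0), with y(0) = 1, y'(0) = 4, the left side becomes (s^2 - s - 1)Y - (s + 3).
The right side is L{9} = 9/s.
So (s^2 - s - 1)Y = 9/s + (s + 3).
Divide through and combine into a single rational function.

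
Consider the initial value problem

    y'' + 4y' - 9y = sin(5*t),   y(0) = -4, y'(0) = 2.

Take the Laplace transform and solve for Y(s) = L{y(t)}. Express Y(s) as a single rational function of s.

Y(s) = (-4*s^3 - 14*s^2 - 100*s - 345)/(s^4 + 4*s^3 + 16*s^2 + 100*s - 225)

Transform both sides with L{·}.
The derivative rules (L{y''} = s^2 Y - s·y(0) - y'(0) and L{y'} = sY - y(0), with y(0) = -4, y'(0) = 2) turn the left side into (s^2 + 4*s - 9)Y - (-4*s - 14).
The right side is L{sin(5*t)} = 5/(s^2 + 25).
So (s^2 + 4*s - 9)Y = 5/(s^2 + 25) + (-4*s - 14).
Divide through and combine into a single rational function.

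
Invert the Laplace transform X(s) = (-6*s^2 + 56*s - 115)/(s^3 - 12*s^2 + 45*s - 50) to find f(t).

Factor the denominator: s^3 - 12*s^2 + 45*s - 50 = (s - 5)^2*(s - 2).
Partial fraction decomposition gives [-3/(s - 5)] + [5/(s - 5)^2] + [-3/(s - 2)].
Invert each term: -3/(s - 5) ↔ -3e^(5t); 5/(s - 5)^2 ↔ 5t·e^(5t); -3/(s - 2) ↔ -3e^(2t).

f(t) = 5*t*exp(5*t) - 3*exp(5*t) - 3*exp(2*t)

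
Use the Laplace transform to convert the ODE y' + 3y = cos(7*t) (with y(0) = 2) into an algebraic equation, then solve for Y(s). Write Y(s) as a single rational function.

Y(s) = (2*s^2 + s + 98)/(s^3 + 3*s^2 + 49*s + 147)

Transform both sides with L{·}.
With L{y'} = sY - y(0) = sY - 2: the LHS transforms to (s + 3)Y - (2).
The right side is L{cos(7*t)} = s/(s^2 + 49).
So (s + 3)Y = s/(s^2 + 49) + (2).
Divide through and combine into a single rational function.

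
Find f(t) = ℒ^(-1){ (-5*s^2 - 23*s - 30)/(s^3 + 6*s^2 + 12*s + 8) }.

Factor the denominator: s^3 + 6*s^2 + 12*s + 8 = (s + 2)^3.
Partial fraction decomposition gives [-5/(s + 2)] + [-3/(s + 2)^2] + [-4/(s + 2)^3].
Invert each term: -5/(s + 2) ↔ -5e^(-2t); -3/(s + 2)^2 ↔ -3t·e^(-2t); -4/(s + 2)^3 ↔ (-2)t^2·e^(-2t).

f(t) = -2*t^2*exp(-2*t) - 3*t*exp(-2*t) - 5*exp(-2*t)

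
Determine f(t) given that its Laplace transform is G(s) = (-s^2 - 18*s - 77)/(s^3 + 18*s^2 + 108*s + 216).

f(t) = -5*t^2*exp(-6*t)/2 - 6*t*exp(-6*t) - exp(-6*t)

Factor the denominator: s^3 + 18*s^2 + 108*s + 216 = (s + 6)^3.
Partial fraction decomposition gives [-1/(s + 6)] + [-6/(s + 6)^2] + [-5/(s + 6)^3].
Invert each term: -1/(s + 6) ↔ -e^(-6t); -6/(s + 6)^2 ↔ -6t·e^(-6t); -5/(s + 6)^3 ↔ (-5/2)t^2·e^(-6t).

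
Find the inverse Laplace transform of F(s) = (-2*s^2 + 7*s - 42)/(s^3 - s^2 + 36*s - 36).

Factor the denominator: s^3 - s^2 + 36*s - 36 = (s - 1)*(s^2 + 36).
Partial fraction decomposition gives [-1/(s - 1)] + [-s/(s^2 + 36)] + [6/(s^2 + 36)].
Invert each term: -1/(s - 1) ↔ -e^(t); -1·s/(s^2 + 36) ↔ -cos(6t); 1·6/(s^2 + 36) ↔ sin(6t).

-exp(t) + sin(6*t) - cos(6*t)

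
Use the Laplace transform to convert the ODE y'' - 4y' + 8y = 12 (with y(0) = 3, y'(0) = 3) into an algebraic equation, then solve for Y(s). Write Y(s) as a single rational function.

Laplace-transform each side.
With L{y''} = s^2 Y - s·y(0) - y'(0) and L{y'} = sY - y(0), with y(0) = 3, y'(0) = 3: the LHS transforms to (s^2 - 4*s + 8)Y - (3*s - 9).
The right side is L{12} = 12/s.
So (s^2 - 4*s + 8)Y = 12/s + (3*s - 9).
Isolate Y and clear denominators.

Y(s) = (3*s^2 - 9*s + 12)/(s^3 - 4*s^2 + 8*s)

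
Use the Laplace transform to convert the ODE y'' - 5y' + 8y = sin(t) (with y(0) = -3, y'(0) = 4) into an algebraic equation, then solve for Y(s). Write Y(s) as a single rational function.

Y(s) = (-3*s^3 + 19*s^2 - 3*s + 20)/(s^4 - 5*s^3 + 9*s^2 - 5*s + 8)

Apply the Laplace transform to the equation.
Using L{y''} = s^2 Y - s·y(0) - y'(0) and L{y'} = sY - y(0), with y(0) = -3, y'(0) = 4, the left side becomes (s^2 - 5*s + 8)Y - (-3*s + 19).
The right side is L{sin(t)} = 1/(s^2 + 1).
So (s^2 - 5*s + 8)Y = 1/(s^2 + 1) + (-3*s + 19).
Divide through and combine into a single rational function.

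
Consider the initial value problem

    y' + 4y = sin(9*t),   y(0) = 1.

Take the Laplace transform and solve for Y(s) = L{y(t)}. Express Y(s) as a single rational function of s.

Y(s) = (s^2 + 90)/(s^3 + 4*s^2 + 81*s + 324)

Apply the Laplace transform to the equation.
The derivative rules (L{y'} = sY - y(0) = sY - 1) turn the left side into (s + 4)Y - (1).
The right side is L{sin(9*t)} = 9/(s^2 + 81).
So (s + 4)Y = 9/(s^2 + 81) + (1).
Isolate Y and clear denominators.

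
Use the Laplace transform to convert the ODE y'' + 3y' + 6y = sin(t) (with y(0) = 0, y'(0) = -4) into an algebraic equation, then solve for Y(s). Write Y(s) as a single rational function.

Laplace-transform each side.
The derivative rules (L{y''} = s^2 Y - s·y(0) - y'(0) and L{y'} = sY - y(0), with y(0) = 0, y'(0) = -4) turn the left side into (s^2 + 3*s + 6)Y - (-4).
The right side is L{sin(t)} = 1/(s^2 + 1).
So (s^2 + 3*s + 6)Y = 1/(s^2 + 1) + (-4).
Solve for Y(s) and write it as one ratio of polynomials.

Y(s) = (-4*s^2 - 3)/(s^4 + 3*s^3 + 7*s^2 + 3*s + 6)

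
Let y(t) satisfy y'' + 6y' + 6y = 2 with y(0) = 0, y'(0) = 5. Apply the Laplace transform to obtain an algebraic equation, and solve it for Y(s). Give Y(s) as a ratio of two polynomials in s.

Y(s) = (5*s + 2)/(s^3 + 6*s^2 + 6*s)

Laplace-transform each side.
The derivative rules (L{y''} = s^2 Y - s·y(0) - y'(0) and L{y'} = sY - y(0), with y(0) = 0, y'(0) = 5) turn the left side into (s^2 + 6*s + 6)Y - (5).
The right side is L{2} = 2/s.
So (s^2 + 6*s + 6)Y = 2/s + (5).
Isolate Y and clear denominators.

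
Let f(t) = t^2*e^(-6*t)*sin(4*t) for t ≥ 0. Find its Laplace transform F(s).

L{sin(4t)} = 4/(s^2 + 16).
Multiplying by e^(-6t) shifts s → s + 6, so L{e^(-6*t)*sin(4*t)} = 4/((s + 6)^2 + 16).
Then apply L{t^2·g(t)} = (-1)^2 d^2/ds^2[G(s)] with G(s) = 4/((s + 6)^2 + 16):
differentiating 2 times and applying the sign gives 8*(3*s^2 + 36*s + 92)/(s^2 + 12*s + 52)^3.

F(s) = 8*(3*s^2 + 36*s + 92)/(s^2 + 12*s + 52)^3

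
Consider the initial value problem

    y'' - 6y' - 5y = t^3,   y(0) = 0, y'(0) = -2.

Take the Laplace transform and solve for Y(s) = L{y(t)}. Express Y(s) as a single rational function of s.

Take the Laplace transform of both sides.
The derivative rules (L{y''} = s^2 Y - s·y(0) - y'(0) and L{y'} = sY - y(0), with y(0) = 0, y'(0) = -2) turn the left side into (s^2 - 6*s - 5)Y - (-2).
The right side is L{t^3} = 6/s^4.
So (s^2 - 6*s - 5)Y = 6/s^4 + (-2).
Solve for Y(s) and write it as one ratio of polynomials.

Y(s) = (-2*s^4 + 6)/(s^6 - 6*s^5 - 5*s^4)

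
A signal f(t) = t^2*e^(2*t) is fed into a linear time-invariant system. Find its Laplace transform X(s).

L{e^(2t)} = 1/(s - 2).
Then apply L{t^2·g(t)} = (-1)^2 d^2/ds^2[G(s)] with G(s) = 1/(s - 2):
differentiating 2 times and applying the sign gives 2/(s - 2)^3.

X(s) = 2/(s - 2)^3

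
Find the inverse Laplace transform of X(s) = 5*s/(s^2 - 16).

Since L{cosh(4t)} = s/(s^2 - 16), the inverse is cosh(4*t), scaled by 5.

5*cosh(4*t)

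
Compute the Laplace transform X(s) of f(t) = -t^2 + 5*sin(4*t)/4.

X(s) = 5/(s^2 + 16) - 2/s^3

The transform is linear, so treat each term independently.
(5/4)·[L{sin(4t)} = 4/(s^2 + 16)]; (-1)·[L{t^2} = 2!/s^3 = 2/s^3].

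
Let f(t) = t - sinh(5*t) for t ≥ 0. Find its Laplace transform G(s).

G(s) = -5/(s^2 - 25) + s^(-2)

By linearity of the Laplace transform, transform each term separately.
L{t} = 1!/s^2 = 1/s^2; (-1)·[L{sinh(5t)} = 5/(s^2 - 25)].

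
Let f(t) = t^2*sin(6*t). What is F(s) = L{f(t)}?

L{sin(6t)} = 6/(s^2 + 36).
Then apply L{t^2·g(t)} = (-1)^2 d^2/ds^2[G(s)] with G(s) = 6/(s^2 + 36):
differentiating 2 times and applying the sign gives 36*(s^2 - 12)/(s^2 + 36)^3.

F(s) = 36*(s^2 - 12)/(s^2 + 36)^3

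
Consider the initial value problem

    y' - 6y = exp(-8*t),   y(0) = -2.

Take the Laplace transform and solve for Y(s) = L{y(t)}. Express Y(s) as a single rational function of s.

Transform both sides with L{·}.
With L{y'} = sY - y(0) = sY - (-2): the LHS transforms to (s - 6)Y - (-2).
The right side is L{exp(-8*t)} = 1/(s + 8).
So (s - 6)Y = 1/(s + 8) + (-2).
Isolate Y and clear denominators.

Y(s) = (-2*s - 15)/(s^2 + 2*s - 48)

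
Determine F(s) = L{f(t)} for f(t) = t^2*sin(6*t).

L{sin(6t)} = 6/(s^2 + 36).
Then apply L{t^2·g(t)} = (-1)^2 d^2/ds^2[G(s)] with G(s) = 6/(s^2 + 36):
differentiating 2 times and applying the sign gives 36*(s^2 - 12)/(s^2 + 36)^3.

F(s) = 36*(s^2 - 12)/(s^2 + 36)^3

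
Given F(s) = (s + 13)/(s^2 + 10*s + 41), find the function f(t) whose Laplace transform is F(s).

Complete the square in the denominator: s^2 + 10*s + 41 = (s + 5)^2 + 4^2.
Split the numerator to match: s + 13 = 1·(s + 5) + 2·4.
Invert each term: 1·(s + 5)/((s + 5)^2 + 16) ↔ e^(-5t)cos(4t); 2·4/((s + 5)^2 + 16) ↔ 2e^(-5t)sin(4t).

f(t) = 2*exp(-5*t)*sin(4*t) + exp(-5*t)*cos(4*t)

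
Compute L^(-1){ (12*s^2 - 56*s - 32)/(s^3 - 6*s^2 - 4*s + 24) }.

2*exp(6*t) + 6*exp(2*t) + 4*exp(-2*t)

Factor the denominator: s^3 - 6*s^2 - 4*s + 24 = (s - 6)*(s - 2)*(s + 2).
Partial fraction decomposition gives [2/(s - 6)] + [4/(s + 2)] + [6/(s - 2)].
Invert each term: 2/(s - 6) ↔ 2e^(6t); 4/(s + 2) ↔ 4e^(-2t); 6/(s - 2) ↔ 6e^(2t).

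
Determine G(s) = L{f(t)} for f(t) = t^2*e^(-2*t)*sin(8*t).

G(s) = 16*(3*s^2 + 12*s - 52)/(s^2 + 4*s + 68)^3

L{sin(8t)} = 8/(s^2 + 64).
Multiplying by e^(-2t) shifts s → s + 2, so L{e^(-2*t)*sin(8*t)} = 8/((s + 2)^2 + 64).
Then apply L{t^2·g(t)} = (-1)^2 d^2/ds^2[H(s)] with H(s) = 8/((s + 2)^2 + 64):
differentiating 2 times and applying the sign gives 16*(3*s^2 + 12*s - 52)/(s^2 + 4*s + 68)^3.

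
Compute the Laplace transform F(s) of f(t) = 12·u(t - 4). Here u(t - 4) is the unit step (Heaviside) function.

F(s) = 12*exp(-4*s)/s

By the second shifting theorem, L{u(t - c)·g(t - c)} = e^(-cs)·G(s) with c = 4 and G(s) = L{g(t)}.
L{12} = 12/s.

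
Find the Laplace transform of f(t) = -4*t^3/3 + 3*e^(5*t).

3/(s - 5) - 8/s^4

Apply the Laplace transform termwise.
(3)·[L{e^(5t)} = 1/(s - 5)]; (-4/3)·[L{t^3} = 3!/s^4 = 6/s^4].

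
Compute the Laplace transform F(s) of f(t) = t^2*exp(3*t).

F(s) = 2/(s - 3)^3

L{e^(3t)} = 1/(s - 3).
Then apply L{t^2·g(t)} = (-1)^2 d^2/ds^2[G(s)] with G(s) = 1/(s - 3):
differentiating 2 times and applying the sign gives 2/(s - 3)^3.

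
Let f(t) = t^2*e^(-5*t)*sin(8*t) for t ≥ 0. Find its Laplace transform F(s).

F(s) = 16*(3*s^2 + 30*s + 11)/(s^2 + 10*s + 89)^3

L{sin(8t)} = 8/(s^2 + 64).
Multiplying by e^(-5t) shifts s → s + 5, so L{e^(-5*t)*sin(8*t)} = 8/((s + 5)^2 + 64).
Then apply L{t^2·g(t)} = (-1)^2 d^2/ds^2[G(s)] with G(s) = 8/((s + 5)^2 + 64):
differentiating 2 times and applying the sign gives 16*(3*s^2 + 30*s + 11)/(s^2 + 10*s + 89)^3.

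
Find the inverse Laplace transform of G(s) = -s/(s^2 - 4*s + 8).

-exp(2*t)*sin(2*t) - exp(2*t)*cos(2*t)

Complete the square in the denominator: s^2 - 4*s + 8 = (s - 2)^2 + 2^2.
Split the numerator to match: -s = -1·(s - 2) - 1·2.
Invert each term: -1·(s - 2)/((s - 2)^2 + 4) ↔ -e^(2t)cos(2t); -1·2/((s - 2)^2 + 4) ↔ -e^(2t)sin(2t).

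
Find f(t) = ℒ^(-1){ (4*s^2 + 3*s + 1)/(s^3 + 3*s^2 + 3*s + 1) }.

f(t) = t^2*exp(-t) - 5*t*exp(-t) + 4*exp(-t)

Factor the denominator: s^3 + 3*s^2 + 3*s + 1 = (s + 1)^3.
Partial fraction decomposition gives [4/(s + 1)] + [-5/(s + 1)^2] + [2/(s + 1)^3].
Invert each term: 4/(s + 1) ↔ 4e^(-t); -5/(s + 1)^2 ↔ -5t·e^(-t); 2/(s + 1)^3 ↔ (1)t^2·e^(-t).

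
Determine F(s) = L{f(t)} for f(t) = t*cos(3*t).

L{cos(3t)} = s/(s^2 + 9).
Then apply L{t·g(t)} = -d/ds[G(s)] with G(s) = s/(s^2 + 9):
differentiating 1 time and applying the sign gives (s - 3)*(s + 3)/(s^2 + 9)^2.

F(s) = (s - 3)*(s + 3)/(s^2 + 9)^2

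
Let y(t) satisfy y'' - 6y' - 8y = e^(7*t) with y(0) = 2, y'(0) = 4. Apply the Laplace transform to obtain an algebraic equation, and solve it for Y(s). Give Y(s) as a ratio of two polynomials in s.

Transform both sides with L{·}.
With L{y''} = s^2 Y - s·y(0) - y'(0) and L{y'} = sY - y(0), with y(0) = 2, y'(0) = 4: the LHS transforms to (s^2 - 6*s - 8)Y - (2*s - 8).
The right side is L{e^(7*t)} = 1/(s - 7).
So (s^2 - 6*s - 8)Y = 1/(s - 7) + (2*s - 8).
Isolate Y and clear denominators.

Y(s) = (2*s^2 - 22*s + 57)/(s^3 - 13*s^2 + 34*s + 56)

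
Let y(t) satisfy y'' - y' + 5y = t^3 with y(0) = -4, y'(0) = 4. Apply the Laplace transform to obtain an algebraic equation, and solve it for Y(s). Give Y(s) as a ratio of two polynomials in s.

Y(s) = (-4*s^5 + 8*s^4 + 6)/(s^6 - s^5 + 5*s^4)

Transform both sides with L{·}.
With L{y''} = s^2 Y - s·y(0) - y'(0) and L{y'} = sY - y(0), with y(0) = -4, y'(0) = 4: the LHS transforms to (s^2 - s + 5)Y - (-4*s + 8).
The right side is L{t^3} = 6/s^4.
So (s^2 - s + 5)Y = 6/s^4 + (-4*s + 8).
Solve for Y(s) and write it as one ratio of polynomials.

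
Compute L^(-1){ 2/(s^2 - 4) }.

Since L{sinh(2t)} = 2/(s^2 - 4), the inverse is sinh(2*t).

sinh(2*t)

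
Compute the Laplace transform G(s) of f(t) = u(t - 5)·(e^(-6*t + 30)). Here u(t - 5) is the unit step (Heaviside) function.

G(s) = exp(-5*s)/(s + 6)

By the second shifting theorem, L{u(t - c)·g(t - c)} = e^(-cs)·H(s) with c = 5 and H(s) = L{g(t)}.
L{e^(-6t)} = 1/(s + 6).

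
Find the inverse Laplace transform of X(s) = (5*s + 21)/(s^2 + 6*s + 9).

6*t*exp(-3*t) + 5*exp(-3*t)

Factor the denominator: s^2 + 6*s + 9 = (s + 3)^2.
Partial fraction decomposition gives [5/(s + 3)] + [6/(s + 3)^2].
Invert each term: 5/(s + 3) ↔ 5e^(-3t); 6/(s + 3)^2 ↔ 6t·e^(-3t).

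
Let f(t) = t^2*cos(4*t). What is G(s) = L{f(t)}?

L{cos(4t)} = s/(s^2 + 16).
Then apply L{t^2·g(t)} = (-1)^2 d^2/ds^2[H(s)] with H(s) = s/(s^2 + 16):
differentiating 2 times and applying the sign gives 2*s*(s^2 - 48)/(s^2 + 16)^3.

G(s) = 2*s*(s^2 - 48)/(s^2 + 16)^3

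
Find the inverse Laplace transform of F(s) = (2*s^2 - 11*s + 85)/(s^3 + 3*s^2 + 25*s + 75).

-sin(5*t) - 2*cos(5*t) + 4*exp(-3*t)

Factor the denominator: s^3 + 3*s^2 + 25*s + 75 = (s + 3)*(s^2 + 25).
Partial fraction decomposition gives [4/(s + 3)] + [-2*s/(s^2 + 25)] + [-5/(s^2 + 25)].
Invert each term: 4/(s + 3) ↔ 4e^(-3t); -2·s/(s^2 + 25) ↔ -2cos(5t); -1·5/(s^2 + 25) ↔ -sin(5t).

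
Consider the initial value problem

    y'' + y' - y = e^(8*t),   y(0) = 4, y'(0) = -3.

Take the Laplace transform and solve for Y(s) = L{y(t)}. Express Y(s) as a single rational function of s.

Y(s) = (4*s^2 - 31*s - 7)/(s^3 - 7*s^2 - 9*s + 8)

Apply the Laplace transform to the equation.
The derivative rules (L{y''} = s^2 Y - s·y(0) - y'(0) and L{y'} = sY - y(0), with y(0) = 4, y'(0) = -3) turn the left side into (s^2 + s - 1)Y - (4*s + 1).
The right side is L{e^(8*t)} = 1/(s - 8).
So (s^2 + s - 1)Y = 1/(s - 8) + (4*s + 1).
Isolate Y and clear denominators.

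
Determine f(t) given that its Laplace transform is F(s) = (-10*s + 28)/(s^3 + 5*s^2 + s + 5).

Factor the denominator: s^3 + 5*s^2 + s + 5 = (s + 5)*(s^2 + 1).
Partial fraction decomposition gives [3/(s + 5)] + [-3*s/(s^2 + 1)] + [5/(s^2 + 1)].
Invert each term: 3/(s + 5) ↔ 3e^(-5t); -3·s/(s^2 + 1) ↔ -3cos(t); 5·1/(s^2 + 1) ↔ 5sin(t).

f(t) = 5*sin(t) - 3*cos(t) + 3*exp(-5*t)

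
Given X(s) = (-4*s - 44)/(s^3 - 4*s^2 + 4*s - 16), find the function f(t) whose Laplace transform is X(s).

f(t) = -3*exp(4*t) + 4*sin(2*t) + 3*cos(2*t)

Factor the denominator: s^3 - 4*s^2 + 4*s - 16 = (s - 4)*(s^2 + 4).
Partial fraction decomposition gives [-3/(s - 4)] + [3*s/(s^2 + 4)] + [8/(s^2 + 4)].
Invert each term: -3/(s - 4) ↔ -3e^(4t); 3·s/(s^2 + 4) ↔ 3cos(2t); 4·2/(s^2 + 4) ↔ 4sin(2t).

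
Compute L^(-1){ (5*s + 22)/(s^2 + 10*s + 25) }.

-3*t*exp(-5*t) + 5*exp(-5*t)

Factor the denominator: s^2 + 10*s + 25 = (s + 5)^2.
Partial fraction decomposition gives [5/(s + 5)] + [-3/(s + 5)^2].
Invert each term: 5/(s + 5) ↔ 5e^(-5t); -3/(s + 5)^2 ↔ -3t·e^(-5t).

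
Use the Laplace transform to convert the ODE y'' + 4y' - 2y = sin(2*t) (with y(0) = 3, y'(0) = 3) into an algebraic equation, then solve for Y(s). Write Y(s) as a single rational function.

Apply the Laplace transform to the equation.
Using L{y''} = s^2 Y - s·y(0) - y'(0) and L{y'} = sY - y(0), with y(0) = 3, y'(0) = 3, the left side becomes (s^2 + 4*s - 2)Y - (3*s + 15).
The right side is L{sin(2*t)} = 2/(s^2 + 4).
So (s^2 + 4*s - 2)Y = 2/(s^2 + 4) + (3*s + 15).
Isolate Y and clear denominators.

Y(s) = (3*s^3 + 15*s^2 + 12*s + 62)/(s^4 + 4*s^3 + 2*s^2 + 16*s - 8)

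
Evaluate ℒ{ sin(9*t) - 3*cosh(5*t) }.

By linearity of the Laplace transform, transform each term separately.
L{sin(9t)} = 9/(s^2 + 81); (-3)·[L{cosh(5t)} = s/(s^2 - 25)].

-3*s/(s^2 - 25) + 9/(s^2 + 81)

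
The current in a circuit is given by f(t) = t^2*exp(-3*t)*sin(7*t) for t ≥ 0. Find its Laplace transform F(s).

L{sin(7t)} = 7/(s^2 + 49).
Multiplying by e^(-3t) shifts s → s + 3, so L{exp(-3*t)*sin(7*t)} = 7/((s + 3)^2 + 49).
Then apply L{t^2·g(t)} = (-1)^2 d^2/ds^2[G(s)] with G(s) = 7/((s + 3)^2 + 49):
differentiating 2 times and applying the sign gives 14*(3*s^2 + 18*s - 22)/(s^2 + 6*s + 58)^3.

F(s) = 14*(3*s^2 + 18*s - 22)/(s^2 + 6*s + 58)^3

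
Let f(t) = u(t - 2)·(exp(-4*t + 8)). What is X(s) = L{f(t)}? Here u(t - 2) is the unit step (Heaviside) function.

By the second shifting theorem, L{u(t - c)·g(t - c)} = e^(-cs)·G(s) with c = 2 and G(s) = L{g(t)}.
L{e^(-4t)} = 1/(s + 4).

X(s) = exp(-2*s)/(s + 4)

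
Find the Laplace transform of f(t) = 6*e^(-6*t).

6/(s + 6)

L{6} = 6/s.
By the first shifting theorem, multiplying by e^(-6t) replaces s with s + 6.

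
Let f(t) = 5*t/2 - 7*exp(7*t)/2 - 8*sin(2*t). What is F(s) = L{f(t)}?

Apply the Laplace transform termwise.
(-7/2)·[L{e^(7t)} = 1/(s - 7)]; (5/2)·[L{t} = 1!/s^2 = 1/s^2]; (-8)·[L{sin(2t)} = 2/(s^2 + 4)].

F(s) = -16/(s^2 + 4) - 7/(2*(s - 7)) + 5/(2*s^2)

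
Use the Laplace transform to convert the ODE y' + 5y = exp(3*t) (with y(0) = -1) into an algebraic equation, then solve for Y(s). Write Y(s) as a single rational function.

Transform both sides with L{·}.
Using L{y'} = sY - y(0) = sY - (-1), the left side becomes (s + 5)Y - (-1).
The right side is L{exp(3*t)} = 1/(s - 3).
So (s + 5)Y = 1/(s - 3) + (-1).
Divide through and combine into a single rational function.

Y(s) = (-s + 4)/(s^2 + 2*s - 15)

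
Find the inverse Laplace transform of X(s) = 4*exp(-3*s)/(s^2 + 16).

Heaviside(t - 3)*(sin(4*t - 12))

The factor e^(-3s) signals a time shift by c = 3 (second shifting theorem).
L{sin(4t)} = 4/(s^2 + 16), so L^-1{4/(s^2 + 16)} = sin(4*t).
Hence the inverse is u(t - 3) times that function evaluated at t - 3.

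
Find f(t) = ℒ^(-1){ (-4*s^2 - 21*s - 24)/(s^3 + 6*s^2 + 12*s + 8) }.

Factor the denominator: s^3 + 6*s^2 + 12*s + 8 = (s + 2)^3.
Partial fraction decomposition gives [-4/(s + 2)] + [-5/(s + 2)^2] + [2/(s + 2)^3].
Invert each term: -4/(s + 2) ↔ -4e^(-2t); -5/(s + 2)^2 ↔ -5t·e^(-2t); 2/(s + 2)^3 ↔ (1)t^2·e^(-2t).

f(t) = t^2*exp(-2*t) - 5*t*exp(-2*t) - 4*exp(-2*t)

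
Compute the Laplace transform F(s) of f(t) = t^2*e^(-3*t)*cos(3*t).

L{cos(3t)} = s/(s^2 + 9).
Multiplying by e^(-3t) shifts s → s + 3, so L{e^(-3*t)*cos(3*t)} = (s + 3)/((s + 3)^2 + 9).
Then apply L{t^2·g(t)} = (-1)^2 d^2/ds^2[G(s)] with G(s) = (s + 3)/((s + 3)^2 + 9):
differentiating 2 times and applying the sign gives 2*(s + 3)*(s^2 + 6*s - 18)/(s^2 + 6*s + 18)^3.

F(s) = 2*(s + 3)*(s^2 + 6*s - 18)/(s^2 + 6*s + 18)^3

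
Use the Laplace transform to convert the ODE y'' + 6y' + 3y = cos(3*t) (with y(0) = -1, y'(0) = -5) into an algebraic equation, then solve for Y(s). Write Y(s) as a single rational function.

Y(s) = (-s^3 - 11*s^2 - 8*s - 99)/(s^4 + 6*s^3 + 12*s^2 + 54*s + 27)

Laplace-transform each side.
The derivative rules (L{y''} = s^2 Y - s·y(0) - y'(0) and L{y'} = sY - y(0), with y(0) = -1, y'(0) = -5) turn the left side into (s^2 + 6*s + 3)Y - (-s - 11).
The right side is L{cos(3*t)} = s/(s^2 + 9).
So (s^2 + 6*s + 3)Y = s/(s^2 + 9) + (-s - 11).
Divide through and combine into a single rational function.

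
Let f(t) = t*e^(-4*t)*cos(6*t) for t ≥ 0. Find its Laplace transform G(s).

G(s) = (s - 2)*(s + 10)/(s^2 + 8*s + 52)^2

L{cos(6t)} = s/(s^2 + 36).
Multiplying by e^(-4t) shifts s → s + 4, so L{e^(-4*t)*cos(6*t)} = (s + 4)/((s + 4)^2 + 36).
Then apply L{t·g(t)} = -d/ds[H(s)] with H(s) = (s + 4)/((s + 4)^2 + 36):
differentiating 1 time and applying the sign gives (s - 2)*(s + 10)/(s^2 + 8*s + 52)^2.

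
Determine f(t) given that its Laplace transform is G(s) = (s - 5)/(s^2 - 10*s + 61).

Rewrite the denominator: s^2 - 10*s + 61 = (s - 5)^2 + 36.
The form in (s - 5) signals a first-shifting-theorem factor e^(5t).
Since L{cos(6t)} = s/(s^2 + 36), the inverse is e^(5*t)*cos(6*t).

f(t) = exp(5*t)*cos(6*t)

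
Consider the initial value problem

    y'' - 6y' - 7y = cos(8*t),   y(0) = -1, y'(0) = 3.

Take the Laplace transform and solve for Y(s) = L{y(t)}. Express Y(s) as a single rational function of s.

Take the Laplace transform of both sides.
With L{y''} = s^2 Y - s·y(0) - y'(0) and L{y'} = sY - y(0), with y(0) = -1, y'(0) = 3: the LHS transforms to (s^2 - 6*s - 7)Y - (-s + 9).
The right side is L{cos(8*t)} = s/(s^2 + 64).
So (s^2 - 6*s - 7)Y = s/(s^2 + 64) + (-s + 9).
Solve for Y(s) and write it as one ratio of polynomials.

Y(s) = (-s^3 + 9*s^2 - 63*s + 576)/(s^4 - 6*s^3 + 57*s^2 - 384*s - 448)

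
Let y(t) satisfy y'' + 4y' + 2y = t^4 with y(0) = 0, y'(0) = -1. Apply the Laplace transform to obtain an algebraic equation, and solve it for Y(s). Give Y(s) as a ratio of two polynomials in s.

Y(s) = (-s^5 + 24)/(s^7 + 4*s^6 + 2*s^5)

Take the Laplace transform of both sides.
The derivative rules (L{y''} = s^2 Y - s·y(0) - y'(0) and L{y'} = sY - y(0), with y(0) = 0, y'(0) = -1) turn the left side into (s^2 + 4*s + 2)Y - (-1).
The right side is L{t^4} = 24/s^5.
So (s^2 + 4*s + 2)Y = 24/s^5 + (-1).
Isolate Y and clear denominators.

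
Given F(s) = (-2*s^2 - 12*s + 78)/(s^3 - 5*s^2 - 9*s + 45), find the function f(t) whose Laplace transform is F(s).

f(t) = -2*exp(5*t) - 2*exp(3*t) + 2*exp(-3*t)

Factor the denominator: s^3 - 5*s^2 - 9*s + 45 = (s - 5)*(s - 3)*(s + 3).
Partial fraction decomposition gives [2/(s + 3)] + [-2/(s - 3)] + [-2/(s - 5)].
Invert each term: 2/(s + 3) ↔ 2e^(-3t); -2/(s - 3) ↔ -2e^(3t); -2/(s - 5) ↔ -2e^(5t).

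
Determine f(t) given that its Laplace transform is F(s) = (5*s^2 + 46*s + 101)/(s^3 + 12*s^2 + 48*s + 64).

Factor the denominator: s^3 + 12*s^2 + 48*s + 64 = (s + 4)^3.
Partial fraction decomposition gives [5/(s + 4)] + [6/(s + 4)^2] + [-3/(s + 4)^3].
Invert each term: 5/(s + 4) ↔ 5e^(-4t); 6/(s + 4)^2 ↔ 6t·e^(-4t); -3/(s + 4)^3 ↔ (-3/2)t^2·e^(-4t).

f(t) = -3*t^2*exp(-4*t)/2 + 6*t*exp(-4*t) + 5*exp(-4*t)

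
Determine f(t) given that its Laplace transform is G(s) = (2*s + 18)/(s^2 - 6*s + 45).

f(t) = 4*exp(3*t)*sin(6*t) + 2*exp(3*t)*cos(6*t)

Complete the square in the denominator: s^2 - 6*s + 45 = (s - 3)^2 + 6^2.
Split the numerator to match: 2*s + 18 = 2·(s - 3) + 4·6.
Invert each term: 2·(s - 3)/((s - 3)^2 + 36) ↔ 2e^(3t)cos(6t); 4·6/((s - 3)^2 + 36) ↔ 4e^(3t)sin(6t).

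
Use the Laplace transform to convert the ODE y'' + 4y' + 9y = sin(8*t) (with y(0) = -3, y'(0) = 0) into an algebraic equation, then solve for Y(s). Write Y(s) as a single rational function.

Take the Laplace transform of both sides.
The derivative rules (L{y''} = s^2 Y - s·y(0) - y'(0) and L{y'} = sY - y(0), with y(0) = -3, y'(0) = 0) turn the left side into (s^2 + 4*s + 9)Y - (-3*s - 12).
The right side is L{sin(8*t)} = 8/(s^2 + 64).
So (s^2 + 4*s + 9)Y = 8/(s^2 + 64) + (-3*s - 12).
Solve for Y(s) and write it as one ratio of polynomials.

Y(s) = (-3*s^3 - 12*s^2 - 192*s - 760)/(s^4 + 4*s^3 + 73*s^2 + 256*s + 576)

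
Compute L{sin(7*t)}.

L{sin(7t)} = 7/(s^2 + 49).

7/(s^2 + 49)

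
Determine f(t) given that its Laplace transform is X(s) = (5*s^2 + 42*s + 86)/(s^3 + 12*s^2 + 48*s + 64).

f(t) = -t^2*exp(-4*t) + 2*t*exp(-4*t) + 5*exp(-4*t)

Factor the denominator: s^3 + 12*s^2 + 48*s + 64 = (s + 4)^3.
Partial fraction decomposition gives [5/(s + 4)] + [2/(s + 4)^2] + [-2/(s + 4)^3].
Invert each term: 5/(s + 4) ↔ 5e^(-4t); 2/(s + 4)^2 ↔ 2t·e^(-4t); -2/(s + 4)^3 ↔ (-1)t^2·e^(-4t).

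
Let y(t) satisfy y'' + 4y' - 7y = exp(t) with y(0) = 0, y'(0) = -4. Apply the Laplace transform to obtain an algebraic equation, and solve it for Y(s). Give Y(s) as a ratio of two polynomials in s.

Y(s) = (-4*s + 5)/(s^3 + 3*s^2 - 11*s + 7)

Apply the Laplace transform to the equation.
With L{y''} = s^2 Y - s·y(0) - y'(0) and L{y'} = sY - y(0), with y(0) = 0, y'(0) = -4: the LHS transforms to (s^2 + 4*s - 7)Y - (-4).
The right side is L{exp(t)} = 1/(s - 1).
So (s^2 + 4*s - 7)Y = 1/(s - 1) + (-4).
Divide through and combine into a single rational function.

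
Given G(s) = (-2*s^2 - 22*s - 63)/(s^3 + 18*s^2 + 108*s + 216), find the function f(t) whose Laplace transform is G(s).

Factor the denominator: s^3 + 18*s^2 + 108*s + 216 = (s + 6)^3.
Partial fraction decomposition gives [-2/(s + 6)] + [2/(s + 6)^2] + [-3/(s + 6)^3].
Invert each term: -2/(s + 6) ↔ -2e^(-6t); 2/(s + 6)^2 ↔ 2t·e^(-6t); -3/(s + 6)^3 ↔ (-3/2)t^2·e^(-6t).

f(t) = -3*t^2*exp(-6*t)/2 + 2*t*exp(-6*t) - 2*exp(-6*t)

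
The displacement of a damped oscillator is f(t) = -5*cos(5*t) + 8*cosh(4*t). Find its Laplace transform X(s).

By linearity of the Laplace transform, transform each term separately.
(-5)·[L{cos(5t)} = s/(s^2 + 25)]; (8)·[L{cosh(4t)} = s/(s^2 - 16)].

X(s) = -5*s/(s^2 + 25) + 8*s/(s^2 - 16)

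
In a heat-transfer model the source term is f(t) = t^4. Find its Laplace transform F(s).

F(s) = 24/s^5

L{t^4} = 4!/s^5 = 24/s^5.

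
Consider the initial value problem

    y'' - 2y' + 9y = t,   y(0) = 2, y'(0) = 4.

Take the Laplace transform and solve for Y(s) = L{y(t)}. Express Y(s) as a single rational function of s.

Apply the Laplace transform to the equation.
Using L{y''} = s^2 Y - s·y(0) - y'(0) and L{y'} = sY - y(0), with y(0) = 2, y'(0) = 4, the left side becomes (s^2 - 2*s + 9)Y - (2*s).
The right side is L{t} = s^(-2).
So (s^2 - 2*s + 9)Y = s^(-2) + (2*s).
Solve for Y(s) and write it as one ratio of polynomials.

Y(s) = (2*s^3 + 1)/(s^4 - 2*s^3 + 9*s^2)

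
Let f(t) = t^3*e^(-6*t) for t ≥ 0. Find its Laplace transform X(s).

L{t^3} = 3!/s^4 = 6/s^4.
By the first shifting theorem, multiplying by e^(-6t) replaces s with s + 6.

X(s) = 6/(s + 6)^4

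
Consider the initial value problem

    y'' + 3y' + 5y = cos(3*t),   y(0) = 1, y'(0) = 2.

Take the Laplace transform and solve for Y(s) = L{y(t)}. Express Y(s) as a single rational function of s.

Laplace-transform each side.
With L{y''} = s^2 Y - s·y(0) - y'(0) and L{y'} = sY - y(0), with y(0) = 1, y'(0) = 2: the LHS transforms to (s^2 + 3*s + 5)Y - (s + 5).
The right side is L{cos(3*t)} = s/(s^2 + 9).
So (s^2 + 3*s + 5)Y = s/(s^2 + 9) + (s + 5).
Solve for Y(s) and write it as one ratio of polynomials.

Y(s) = (s^3 + 5*s^2 + 10*s + 45)/(s^4 + 3*s^3 + 14*s^2 + 27*s + 45)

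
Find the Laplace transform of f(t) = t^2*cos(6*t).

L{cos(6t)} = s/(s^2 + 36).
Then apply L{t^2·g(t)} = (-1)^2 d^2/ds^2[H(s)] with H(s) = s/(s^2 + 36):
differentiating 2 times and applying the sign gives 2*s*(s^2 - 108)/(s^2 + 36)^3.

2*s*(s^2 - 108)/(s^2 + 36)^3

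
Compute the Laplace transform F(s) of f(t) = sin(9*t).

F(s) = 9/(s^2 + 81)

L{sin(9t)} = 9/(s^2 + 81).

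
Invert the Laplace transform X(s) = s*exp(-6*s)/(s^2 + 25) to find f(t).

f(t) = Heaviside(t - 6)*(cos(5*t - 30))

The factor e^(-6s) signals a time shift by c = 6 (second shifting theorem).
L{cos(5t)} = s/(s^2 + 25), so L^-1{s/(s^2 + 25)} = cos(5*t).
Hence the inverse is u(t - 6) times that function evaluated at t - 6.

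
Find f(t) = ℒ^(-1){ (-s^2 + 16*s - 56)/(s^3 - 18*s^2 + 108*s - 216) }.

f(t) = 2*t^2*exp(6*t) + 4*t*exp(6*t) - exp(6*t)

Factor the denominator: s^3 - 18*s^2 + 108*s - 216 = (s - 6)^3.
Partial fraction decomposition gives [-1/(s - 6)] + [4/(s - 6)^2] + [4/(s - 6)^3].
Invert each term: -1/(s - 6) ↔ -e^(6t); 4/(s - 6)^2 ↔ 4t·e^(6t); 4/(s - 6)^3 ↔ (2)t^2·e^(6t).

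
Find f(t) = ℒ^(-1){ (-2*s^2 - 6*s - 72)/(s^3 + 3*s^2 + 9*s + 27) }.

Factor the denominator: s^3 + 3*s^2 + 9*s + 27 = (s + 3)*(s^2 + 9).
Partial fraction decomposition gives [-4/(s + 3)] + [2*s/(s^2 + 9)] + [-12/(s^2 + 9)].
Invert each term: -4/(s + 3) ↔ -4e^(-3t); 2·s/(s^2 + 9) ↔ 2cos(3t); -4·3/(s^2 + 9) ↔ -4sin(3t).

f(t) = -4*sin(3*t) + 2*cos(3*t) - 4*exp(-3*t)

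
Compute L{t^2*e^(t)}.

2/(s - 1)^3

L{e^(t)} = 1/(s - 1).
Then apply L{t^2·g(t)} = (-1)^2 d^2/ds^2[G(s)] with G(s) = 1/(s - 1):
differentiating 2 times and applying the sign gives 2/(s - 1)^3.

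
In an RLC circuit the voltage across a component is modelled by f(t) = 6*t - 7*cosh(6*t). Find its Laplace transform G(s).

The transform is linear, so treat each term independently.
(-7)·[L{cosh(6t)} = s/(s^2 - 36)]; (6)·[L{t} = 1!/s^2 = 1/s^2].

G(s) = -7*s/(s^2 - 36) + 6/s^2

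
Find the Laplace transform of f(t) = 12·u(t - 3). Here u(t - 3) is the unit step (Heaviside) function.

12*exp(-3*s)/s

By the second shifting theorem, L{u(t - c)·g(t - c)} = e^(-cs)·G(s) with c = 3 and G(s) = L{g(t)}.
L{12} = 12/s.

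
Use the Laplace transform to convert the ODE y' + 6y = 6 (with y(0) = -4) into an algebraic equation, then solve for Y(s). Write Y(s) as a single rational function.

Take the Laplace transform of both sides.
Using L{y'} = sY - y(0) = sY - (-4), the left side becomes (s + 6)Y - (-4).
The right side is L{6} = 6/s.
So (s + 6)Y = 6/s + (-4).
Isolate Y and clear denominators.

Y(s) = (-4*s + 6)/(s^2 + 6*s)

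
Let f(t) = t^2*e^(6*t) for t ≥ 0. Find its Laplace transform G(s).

G(s) = 2/(s - 6)^3

L{e^(6t)} = 1/(s - 6).
Then apply L{t^2·g(t)} = (-1)^2 d^2/ds^2[H(s)] with H(s) = 1/(s - 6):
differentiating 2 times and applying the sign gives 2/(s - 6)^3.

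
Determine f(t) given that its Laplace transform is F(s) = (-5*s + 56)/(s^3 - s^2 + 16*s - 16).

f(t) = 3*exp(t) - 2*sin(4*t) - 3*cos(4*t)

Factor the denominator: s^3 - s^2 + 16*s - 16 = (s - 1)*(s^2 + 16).
Partial fraction decomposition gives [3/(s - 1)] + [-3*s/(s^2 + 16)] + [-8/(s^2 + 16)].
Invert each term: 3/(s - 1) ↔ 3e^(t); -3·s/(s^2 + 16) ↔ -3cos(4t); -2·4/(s^2 + 16) ↔ -2sin(4t).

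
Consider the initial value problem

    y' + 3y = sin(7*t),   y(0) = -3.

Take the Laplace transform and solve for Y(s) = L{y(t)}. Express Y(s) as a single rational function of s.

Laplace-transform each side.
With L{y'} = sY - y(0) = sY - (-3): the LHS transforms to (s + 3)Y - (-3).
The right side is L{sin(7*t)} = 7/(s^2 + 49).
So (s + 3)Y = 7/(s^2 + 49) + (-3).
Solve for Y(s) and write it as one ratio of polynomials.

Y(s) = (-3*s^2 - 140)/(s^3 + 3*s^2 + 49*s + 147)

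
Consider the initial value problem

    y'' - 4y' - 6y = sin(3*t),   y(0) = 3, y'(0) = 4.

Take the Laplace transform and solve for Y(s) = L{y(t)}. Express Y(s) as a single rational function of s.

Y(s) = (3*s^3 - 8*s^2 + 27*s - 69)/(s^4 - 4*s^3 + 3*s^2 - 36*s - 54)

Apply the Laplace transform to the equation.
With L{y''} = s^2 Y - s·y(0) - y'(0) and L{y'} = sY - y(0), with y(0) = 3, y'(0) = 4: the LHS transforms to (s^2 - 4*s - 6)Y - (3*s - 8).
The right side is L{sin(3*t)} = 3/(s^2 + 9).
So (s^2 - 4*s - 6)Y = 3/(s^2 + 9) + (3*s - 8).
Solve for Y(s) and write it as one ratio of polynomials.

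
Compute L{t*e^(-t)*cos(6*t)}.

L{cos(6t)} = s/(s^2 + 36).
Multiplying by e^(-t) shifts s → s + 1, so L{e^(-t)*cos(6*t)} = (s + 1)/((s + 1)^2 + 36).
Then apply L{t·g(t)} = -d/ds[G(s)] with G(s) = (s + 1)/((s + 1)^2 + 36):
differentiating 1 time and applying the sign gives (s - 5)*(s + 7)/(s^2 + 2*s + 37)^2.

(s - 5)*(s + 7)/(s^2 + 2*s + 37)^2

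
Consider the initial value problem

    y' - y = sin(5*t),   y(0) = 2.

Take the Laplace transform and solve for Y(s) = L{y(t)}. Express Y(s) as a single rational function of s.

Y(s) = (2*s^2 + 55)/(s^3 - s^2 + 25*s - 25)

Take the Laplace transform of both sides.
With L{y'} = sY - y(0) = sY - 2: the LHS transforms to (s - 1)Y - (2).
The right side is L{sin(5*t)} = 5/(s^2 + 25).
So (s - 1)Y = 5/(s^2 + 25) + (2).
Divide through and combine into a single rational function.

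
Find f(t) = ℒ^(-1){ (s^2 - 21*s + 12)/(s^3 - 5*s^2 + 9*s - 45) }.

Factor the denominator: s^3 - 5*s^2 + 9*s - 45 = (s - 5)*(s^2 + 9).
Partial fraction decomposition gives [-2/(s - 5)] + [3*s/(s^2 + 9)] + [-6/(s^2 + 9)].
Invert each term: -2/(s - 5) ↔ -2e^(5t); 3·s/(s^2 + 9) ↔ 3cos(3t); -2·3/(s^2 + 9) ↔ -2sin(3t).

f(t) = -2*exp(5*t) - 2*sin(3*t) + 3*cos(3*t)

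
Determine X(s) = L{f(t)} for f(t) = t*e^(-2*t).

X(s) = (s + 2)^(-2)

L{e^(-2t)} = 1/(s + 2).
Then apply L{t·g(t)} = -d/ds[G(s)] with G(s) = 1/(s + 2):
differentiating 1 time and applying the sign gives (s + 2)^(-2).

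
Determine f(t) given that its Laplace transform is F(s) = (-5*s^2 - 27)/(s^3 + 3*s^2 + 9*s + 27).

Factor the denominator: s^3 + 3*s^2 + 9*s + 27 = (s + 3)*(s^2 + 9).
Partial fraction decomposition gives [-4/(s + 3)] + [-s/(s^2 + 9)] + [3/(s^2 + 9)].
Invert each term: -4/(s + 3) ↔ -4e^(-3t); -1·s/(s^2 + 9) ↔ -cos(3t); 1·3/(s^2 + 9) ↔ sin(3t).

f(t) = sin(3*t) - cos(3*t) - 4*exp(-3*t)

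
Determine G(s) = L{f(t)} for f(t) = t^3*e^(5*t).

L{t^3} = 3!/s^4 = 6/s^4.
By the first shifting theorem, multiplying by e^(5t) replaces s with s - 5.

G(s) = 6/(s - 5)^4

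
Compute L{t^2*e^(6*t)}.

2/(s - 6)^3

L{e^(6t)} = 1/(s - 6).
Then apply L{t^2·g(t)} = (-1)^2 d^2/ds^2[G(s)] with G(s) = 1/(s - 6):
differentiating 2 times and applying the sign gives 2/(s - 6)^3.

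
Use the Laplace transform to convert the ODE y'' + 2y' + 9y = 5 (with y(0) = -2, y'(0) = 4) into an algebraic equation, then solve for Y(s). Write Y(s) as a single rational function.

Apply the Laplace transform to the equation.
Using L{y''} = s^2 Y - s·y(0) - y'(0) and L{y'} = sY - y(0), with y(0) = -2, y'(0) = 4, the left side becomes (s^2 + 2*s + 9)Y - (-2*s).
The right side is L{5} = 5/s.
So (s^2 + 2*s + 9)Y = 5/s + (-2*s).
Divide through and combine into a single rational function.

Y(s) = (-2*s^2 + 5)/(s^3 + 2*s^2 + 9*s)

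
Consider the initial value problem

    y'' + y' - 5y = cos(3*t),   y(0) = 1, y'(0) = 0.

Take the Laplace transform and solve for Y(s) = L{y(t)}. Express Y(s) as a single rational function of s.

Y(s) = (s^3 + s^2 + 10*s + 9)/(s^4 + s^3 + 4*s^2 + 9*s - 45)

Take the Laplace transform of both sides.
The derivative rules (L{y''} = s^2 Y - s·y(0) - y'(0) and L{y'} = sY - y(0), with y(0) = 1, y'(0) = 0) turn the left side into (s^2 + s - 5)Y - (s + 1).
The right side is L{cos(3*t)} = s/(s^2 + 9).
So (s^2 + s - 5)Y = s/(s^2 + 9) + (s + 1).
Solve for Y(s) and write it as one ratio of polynomials.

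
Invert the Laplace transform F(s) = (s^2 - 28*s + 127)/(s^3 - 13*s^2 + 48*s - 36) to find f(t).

f(t) = -t*exp(6*t) - 3*exp(6*t) + 4*exp(t)

Factor the denominator: s^3 - 13*s^2 + 48*s - 36 = (s - 6)^2*(s - 1).
Partial fraction decomposition gives [-3/(s - 6)] + [-1/(s - 6)^2] + [4/(s - 1)].
Invert each term: -3/(s - 6) ↔ -3e^(6t); -1/(s - 6)^2 ↔ -t·e^(6t); 4/(s - 1) ↔ 4e^(t).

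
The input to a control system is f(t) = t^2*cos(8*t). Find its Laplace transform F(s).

F(s) = 2*s*(s^2 - 192)/(s^2 + 64)^3

L{cos(8t)} = s/(s^2 + 64).
Then apply L{t^2·g(t)} = (-1)^2 d^2/ds^2[G(s)] with G(s) = s/(s^2 + 64):
differentiating 2 times and applying the sign gives 2*s*(s^2 - 192)/(s^2 + 64)^3.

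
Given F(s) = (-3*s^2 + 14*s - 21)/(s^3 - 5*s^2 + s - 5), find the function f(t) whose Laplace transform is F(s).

f(t) = -exp(5*t) + 4*sin(t) - 2*cos(t)

Factor the denominator: s^3 - 5*s^2 + s - 5 = (s - 5)*(s^2 + 1).
Partial fraction decomposition gives [-1/(s - 5)] + [-2*s/(s^2 + 1)] + [4/(s^2 + 1)].
Invert each term: -1/(s - 5) ↔ -e^(5t); -2·s/(s^2 + 1) ↔ -2cos(t); 4·1/(s^2 + 1) ↔ 4sin(t).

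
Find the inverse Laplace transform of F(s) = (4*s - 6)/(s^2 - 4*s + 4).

2*t*exp(2*t) + 4*exp(2*t)

Factor the denominator: s^2 - 4*s + 4 = (s - 2)^2.
Partial fraction decomposition gives [4/(s - 2)] + [2/(s - 2)^2].
Invert each term: 4/(s - 2) ↔ 4e^(2t); 2/(s - 2)^2 ↔ 2t·e^(2t).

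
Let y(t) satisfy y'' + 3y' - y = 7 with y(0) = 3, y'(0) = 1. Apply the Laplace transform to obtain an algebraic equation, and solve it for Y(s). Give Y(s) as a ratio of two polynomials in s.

Y(s) = (3*s^2 + 10*s + 7)/(s^3 + 3*s^2 - s)

Laplace-transform each side.
Using L{y''} = s^2 Y - s·y(0) - y'(0) and L{y'} = sY - y(0), with y(0) = 3, y'(0) = 1, the left side becomes (s^2 + 3*s - 1)Y - (3*s + 10).
The right side is L{7} = 7/s.
So (s^2 + 3*s - 1)Y = 7/s + (3*s + 10).
Divide through and combine into a single rational function.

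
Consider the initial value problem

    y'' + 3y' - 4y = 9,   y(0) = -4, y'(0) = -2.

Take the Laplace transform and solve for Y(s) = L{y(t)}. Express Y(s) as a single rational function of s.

Y(s) = (-4*s^2 - 14*s + 9)/(s^3 + 3*s^2 - 4*s)

Transform both sides with L{·}.
Using L{y''} = s^2 Y - s·y(0) - y'(0) and L{y'} = sY - y(0), with y(0) = -4, y'(0) = -2, the left side becomes (s^2 + 3*s - 4)Y - (-4*s - 14).
The right side is L{9} = 9/s.
So (s^2 + 3*s - 4)Y = 9/s + (-4*s - 14).
Solve for Y(s) and write it as one ratio of polynomials.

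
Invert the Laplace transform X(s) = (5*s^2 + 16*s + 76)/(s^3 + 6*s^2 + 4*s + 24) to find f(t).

f(t) = 5*sin(2*t) + cos(2*t) + 4*exp(-6*t)

Factor the denominator: s^3 + 6*s^2 + 4*s + 24 = (s + 6)*(s^2 + 4).
Partial fraction decomposition gives [4/(s + 6)] + [s/(s^2 + 4)] + [10/(s^2 + 4)].
Invert each term: 4/(s + 6) ↔ 4e^(-6t); 1·s/(s^2 + 4) ↔ cos(2t); 5·2/(s^2 + 4) ↔ 5sin(2t).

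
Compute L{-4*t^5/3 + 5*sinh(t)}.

5/(s^2 - 1) - 160/s^6

Apply the Laplace transform termwise.
(-4/3)·[L{t^5} = 5!/s^6 = 120/s^6]; (5)·[L{sinh(t)} = 1/(s^2 - 1)].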